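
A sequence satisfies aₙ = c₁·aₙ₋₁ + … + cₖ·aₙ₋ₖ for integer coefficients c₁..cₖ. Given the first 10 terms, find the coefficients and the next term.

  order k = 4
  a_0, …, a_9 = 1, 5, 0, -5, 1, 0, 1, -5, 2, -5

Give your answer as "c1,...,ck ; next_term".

  a_4 = 0·-5 + 1·0 + 0·5 + 1·1 = 1
  a_5 = 0·1 + 1·-5 + 0·0 + 1·5 = 0
  a_6 = 0·0 + 1·1 + 0·-5 + 1·0 = 1
  a_7 = 0·1 + 1·0 + 0·1 + 1·-5 = -5
  a_8 = 0·-5 + 1·1 + 0·0 + 1·1 = 2
  a_9 = 0·2 + 1·-5 + 0·1 + 1·0 = -5
  a_10 = 0·-5 + 1·2 + 0·-5 + 1·1 = 3

0,1,0,1 ; 3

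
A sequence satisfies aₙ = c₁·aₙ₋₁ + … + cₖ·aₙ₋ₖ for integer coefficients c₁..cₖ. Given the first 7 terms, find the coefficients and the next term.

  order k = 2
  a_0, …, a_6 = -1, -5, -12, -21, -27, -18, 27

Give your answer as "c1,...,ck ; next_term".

3,-3 ; 135

  a_2 = 3·-5 + -3·-1 = -12
  a_3 = 3·-12 + -3·-5 = -21
  a_4 = 3·-21 + -3·-12 = -27
  a_5 = 3·-27 + -3·-21 = -18
  a_6 = 3·-18 + -3·-27 = 27
  a_7 = 3·27 + -3·-18 = 135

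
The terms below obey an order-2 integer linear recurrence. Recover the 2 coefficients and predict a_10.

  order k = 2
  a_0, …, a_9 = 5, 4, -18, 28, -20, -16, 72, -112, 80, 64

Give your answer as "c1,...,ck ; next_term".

  a_2 = -2·4 + -2·5 = -18
  a_3 = -2·-18 + -2·4 = 28
  a_4 = -2·28 + -2·-18 = -20
  a_5 = -2·-20 + -2·28 = -16
  a_6 = -2·-16 + -2·-20 = 72
  a_7 = -2·72 + -2·-16 = -112
  a_8 = -2·-112 + -2·72 = 80
  a_9 = -2·80 + -2·-112 = 64
  a_10 = -2·64 + -2·80 = -288

-2,-2 ; -288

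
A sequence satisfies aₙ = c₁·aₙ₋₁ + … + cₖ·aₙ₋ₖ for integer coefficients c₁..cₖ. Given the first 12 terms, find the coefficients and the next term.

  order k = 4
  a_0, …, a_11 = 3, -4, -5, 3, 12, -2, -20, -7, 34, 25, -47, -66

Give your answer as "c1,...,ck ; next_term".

0,-1,-1,1 ; 56

  a_4 = 0·3 + -1·-5 + -1·-4 + 1·3 = 12
  a_5 = 0·12 + -1·3 + -1·-5 + 1·-4 = -2
  a_6 = 0·-2 + -1·12 + -1·3 + 1·-5 = -20
  a_7 = 0·-20 + -1·-2 + -1·12 + 1·3 = -7
  a_8 = 0·-7 + -1·-20 + -1·-2 + 1·12 = 34
  a_9 = 0·34 + -1·-7 + -1·-20 + 1·-2 = 25
  a_10 = 0·25 + -1·34 + -1·-7 + 1·-20 = -47
  a_11 = 0·-47 + -1·25 + -1·34 + 1·-7 = -66
  a_12 = 0·-66 + -1·-47 + -1·25 + 1·34 = 56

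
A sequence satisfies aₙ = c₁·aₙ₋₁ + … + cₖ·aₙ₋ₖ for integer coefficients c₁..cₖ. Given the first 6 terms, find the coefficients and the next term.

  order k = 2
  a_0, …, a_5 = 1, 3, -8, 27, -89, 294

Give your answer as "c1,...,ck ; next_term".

-3,1 ; -971

  a_2 = -3·3 + 1·1 = -8
  a_3 = -3·-8 + 1·3 = 27
  a_4 = -3·27 + 1·-8 = -89
  a_5 = -3·-89 + 1·27 = 294
  a_6 = -3·294 + 1·-89 = -971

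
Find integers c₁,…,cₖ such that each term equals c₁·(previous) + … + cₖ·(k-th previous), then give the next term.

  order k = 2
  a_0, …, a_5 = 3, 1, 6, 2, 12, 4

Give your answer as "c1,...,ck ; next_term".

0,2 ; 24

  a_2 = 0·1 + 2·3 = 6
  a_3 = 0·6 + 2·1 = 2
  a_4 = 0·2 + 2·6 = 12
  a_5 = 0·12 + 2·2 = 4
  a_6 = 0·4 + 2·12 = 24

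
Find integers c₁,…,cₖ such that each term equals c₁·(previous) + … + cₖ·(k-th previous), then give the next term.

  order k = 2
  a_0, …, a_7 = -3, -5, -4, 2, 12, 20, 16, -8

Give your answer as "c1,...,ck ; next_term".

2,-2 ; -48

  a_2 = 2·-5 + -2·-3 = -4
  a_3 = 2·-4 + -2·-5 = 2
  a_4 = 2·2 + -2·-4 = 12
  a_5 = 2·12 + -2·2 = 20
  a_6 = 2·20 + -2·12 = 16
  a_7 = 2·16 + -2·20 = -8
  a_8 = 2·-8 + -2·16 = -48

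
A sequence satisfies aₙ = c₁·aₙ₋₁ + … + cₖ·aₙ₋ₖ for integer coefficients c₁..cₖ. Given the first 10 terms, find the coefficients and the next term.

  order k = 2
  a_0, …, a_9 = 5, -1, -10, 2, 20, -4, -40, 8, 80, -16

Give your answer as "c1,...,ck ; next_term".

  a_2 = 0·-1 + -2·5 = -10
  a_3 = 0·-10 + -2·-1 = 2
  a_4 = 0·2 + -2·-10 = 20
  a_5 = 0·20 + -2·2 = -4
  a_6 = 0·-4 + -2·20 = -40
  a_7 = 0·-40 + -2·-4 = 8
  a_8 = 0·8 + -2·-40 = 80
  a_9 = 0·80 + -2·8 = -16
  a_10 = 0·-16 + -2·80 = -160

0,-2 ; -160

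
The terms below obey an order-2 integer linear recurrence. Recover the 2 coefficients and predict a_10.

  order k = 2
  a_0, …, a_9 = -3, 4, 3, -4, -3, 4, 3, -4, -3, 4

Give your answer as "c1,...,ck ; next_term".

0,-1 ; 3

  a_2 = 0·4 + -1·-3 = 3
  a_3 = 0·3 + -1·4 = -4
  a_4 = 0·-4 + -1·3 = -3
  a_5 = 0·-3 + -1·-4 = 4
  a_6 = 0·4 + -1·-3 = 3
  a_7 = 0·3 + -1·4 = -4
  a_8 = 0·-4 + -1·3 = -3
  a_9 = 0·-3 + -1·-4 = 4
  a_10 = 0·4 + -1·-3 = 3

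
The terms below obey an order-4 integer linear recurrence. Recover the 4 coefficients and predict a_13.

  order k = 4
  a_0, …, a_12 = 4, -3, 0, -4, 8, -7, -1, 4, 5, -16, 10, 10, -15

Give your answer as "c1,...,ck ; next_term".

  a_4 = -1·-4 + -1·0 + 0·-3 + 1·4 = 8
  a_5 = -1·8 + -1·-4 + 0·0 + 1·-3 = -7
  a_6 = -1·-7 + -1·8 + 0·-4 + 1·0 = -1
  a_7 = -1·-1 + -1·-7 + 0·8 + 1·-4 = 4
  a_8 = -1·4 + -1·-1 + 0·-7 + 1·8 = 5
  a_9 = -1·5 + -1·4 + 0·-1 + 1·-7 = -16
  a_10 = -1·-16 + -1·5 + 0·4 + 1·-1 = 10
  a_11 = -1·10 + -1·-16 + 0·5 + 1·4 = 10
  a_12 = -1·10 + -1·10 + 0·-16 + 1·5 = -15
  a_13 = -1·-15 + -1·10 + 0·10 + 1·-16 = -11

-1,-1,0,1 ; -11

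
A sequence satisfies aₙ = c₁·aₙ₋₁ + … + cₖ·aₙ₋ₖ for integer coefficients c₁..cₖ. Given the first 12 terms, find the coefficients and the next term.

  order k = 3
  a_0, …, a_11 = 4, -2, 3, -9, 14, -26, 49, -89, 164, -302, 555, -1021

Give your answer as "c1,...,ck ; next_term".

  a_3 = -1·3 + 1·-2 + -1·4 = -9
  a_4 = -1·-9 + 1·3 + -1·-2 = 14
  a_5 = -1·14 + 1·-9 + -1·3 = -26
  a_6 = -1·-26 + 1·14 + -1·-9 = 49
  a_7 = -1·49 + 1·-26 + -1·14 = -89
  a_8 = -1·-89 + 1·49 + -1·-26 = 164
  a_9 = -1·164 + 1·-89 + -1·49 = -302
  a_10 = -1·-302 + 1·164 + -1·-89 = 555
  a_11 = -1·555 + 1·-302 + -1·164 = -1021
  a_12 = -1·-1021 + 1·555 + -1·-302 = 1878

-1,1,-1 ; 1878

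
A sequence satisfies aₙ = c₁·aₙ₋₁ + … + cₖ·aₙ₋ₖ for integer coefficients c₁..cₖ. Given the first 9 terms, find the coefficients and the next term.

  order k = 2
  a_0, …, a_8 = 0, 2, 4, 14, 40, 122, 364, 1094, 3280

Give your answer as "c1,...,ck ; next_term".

  a_2 = 2·2 + 3·0 = 4
  a_3 = 2·4 + 3·2 = 14
  a_4 = 2·14 + 3·4 = 40
  a_5 = 2·40 + 3·14 = 122
  a_6 = 2·122 + 3·40 = 364
  a_7 = 2·364 + 3·122 = 1094
  a_8 = 2·1094 + 3·364 = 3280
  a_9 = 2·3280 + 3·1094 = 9842

2,3 ; 9842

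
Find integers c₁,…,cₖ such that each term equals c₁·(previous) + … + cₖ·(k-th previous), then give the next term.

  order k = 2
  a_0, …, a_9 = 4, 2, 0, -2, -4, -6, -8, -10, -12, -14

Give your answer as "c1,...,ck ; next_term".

2,-1 ; -16

  a_2 = 2·2 + -1·4 = 0
  a_3 = 2·0 + -1·2 = -2
  a_4 = 2·-2 + -1·0 = -4
  a_5 = 2·-4 + -1·-2 = -6
  a_6 = 2·-6 + -1·-4 = -8
  a_7 = 2·-8 + -1·-6 = -10
  a_8 = 2·-10 + -1·-8 = -12
  a_9 = 2·-12 + -1·-10 = -14
  a_10 = 2·-14 + -1·-12 = -16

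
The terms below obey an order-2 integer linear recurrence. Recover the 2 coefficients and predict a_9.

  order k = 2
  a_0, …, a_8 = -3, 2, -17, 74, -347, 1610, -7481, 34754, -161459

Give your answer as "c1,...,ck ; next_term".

-4,3 ; 750098

  a_2 = -4·2 + 3·-3 = -17
  a_3 = -4·-17 + 3·2 = 74
  a_4 = -4·74 + 3·-17 = -347
  a_5 = -4·-347 + 3·74 = 1610
  a_6 = -4·1610 + 3·-347 = -7481
  a_7 = -4·-7481 + 3·1610 = 34754
  a_8 = -4·34754 + 3·-7481 = -161459
  a_9 = -4·-161459 + 3·34754 = 750098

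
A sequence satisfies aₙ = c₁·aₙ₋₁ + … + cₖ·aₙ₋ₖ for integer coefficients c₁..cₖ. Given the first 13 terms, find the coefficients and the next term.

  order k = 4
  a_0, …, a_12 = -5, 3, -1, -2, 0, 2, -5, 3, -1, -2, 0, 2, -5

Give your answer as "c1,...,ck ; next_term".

  a_4 = -1·-2 + 0·-1 + 1·3 + 1·-5 = 0
  a_5 = -1·0 + 0·-2 + 1·-1 + 1·3 = 2
  a_6 = -1·2 + 0·0 + 1·-2 + 1·-1 = -5
  a_7 = -1·-5 + 0·2 + 1·0 + 1·-2 = 3
  a_8 = -1·3 + 0·-5 + 1·2 + 1·0 = -1
  a_9 = -1·-1 + 0·3 + 1·-5 + 1·2 = -2
  a_10 = -1·-2 + 0·-1 + 1·3 + 1·-5 = 0
  a_11 = -1·0 + 0·-2 + 1·-1 + 1·3 = 2
  a_12 = -1·2 + 0·0 + 1·-2 + 1·-1 = -5
  a_13 = -1·-5 + 0·2 + 1·0 + 1·-2 = 3

-1,0,1,1 ; 3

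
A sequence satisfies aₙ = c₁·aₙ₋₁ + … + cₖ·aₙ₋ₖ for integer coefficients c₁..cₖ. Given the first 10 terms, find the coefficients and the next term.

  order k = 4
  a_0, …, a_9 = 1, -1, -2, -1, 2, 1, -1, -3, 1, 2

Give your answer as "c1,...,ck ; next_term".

  a_4 = 0·-1 + 0·-2 + -1·-1 + 1·1 = 2
  a_5 = 0·2 + 0·-1 + -1·-2 + 1·-1 = 1
  a_6 = 0·1 + 0·2 + -1·-1 + 1·-2 = -1
  a_7 = 0·-1 + 0·1 + -1·2 + 1·-1 = -3
  a_8 = 0·-3 + 0·-1 + -1·1 + 1·2 = 1
  a_9 = 0·1 + 0·-3 + -1·-1 + 1·1 = 2
  a_10 = 0·2 + 0·1 + -1·-3 + 1·-1 = 2

0,0,-1,1 ; 2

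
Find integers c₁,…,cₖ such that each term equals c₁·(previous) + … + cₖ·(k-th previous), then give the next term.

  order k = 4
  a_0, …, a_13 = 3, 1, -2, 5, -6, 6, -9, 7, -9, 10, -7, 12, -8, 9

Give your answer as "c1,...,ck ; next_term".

  a_4 = 0·5 + 1·-2 + -1·1 + -1·3 = -6
  a_5 = 0·-6 + 1·5 + -1·-2 + -1·1 = 6
  a_6 = 0·6 + 1·-6 + -1·5 + -1·-2 = -9
  a_7 = 0·-9 + 1·6 + -1·-6 + -1·5 = 7
  a_8 = 0·7 + 1·-9 + -1·6 + -1·-6 = -9
  a_9 = 0·-9 + 1·7 + -1·-9 + -1·6 = 10
  a_10 = 0·10 + 1·-9 + -1·7 + -1·-9 = -7
  a_11 = 0·-7 + 1·10 + -1·-9 + -1·7 = 12
  a_12 = 0·12 + 1·-7 + -1·10 + -1·-9 = -8
  a_13 = 0·-8 + 1·12 + -1·-7 + -1·10 = 9
  a_14 = 0·9 + 1·-8 + -1·12 + -1·-7 = -13

0,1,-1,-1 ; -13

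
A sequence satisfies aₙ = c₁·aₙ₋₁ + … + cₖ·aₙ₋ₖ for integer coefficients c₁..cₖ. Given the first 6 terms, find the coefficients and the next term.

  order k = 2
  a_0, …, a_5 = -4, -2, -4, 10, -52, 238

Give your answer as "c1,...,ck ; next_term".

-4,3 ; -1108

  a_2 = -4·-2 + 3·-4 = -4
  a_3 = -4·-4 + 3·-2 = 10
  a_4 = -4·10 + 3·-4 = -52
  a_5 = -4·-52 + 3·10 = 238
  a_6 = -4·238 + 3·-52 = -1108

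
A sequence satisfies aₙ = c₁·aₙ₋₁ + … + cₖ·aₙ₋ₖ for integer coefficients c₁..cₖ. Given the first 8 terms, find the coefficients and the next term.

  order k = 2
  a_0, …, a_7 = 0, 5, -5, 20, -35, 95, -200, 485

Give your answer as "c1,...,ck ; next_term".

-1,3 ; -1085

  a_2 = -1·5 + 3·0 = -5
  a_3 = -1·-5 + 3·5 = 20
  a_4 = -1·20 + 3·-5 = -35
  a_5 = -1·-35 + 3·20 = 95
  a_6 = -1·95 + 3·-35 = -200
  a_7 = -1·-200 + 3·95 = 485
  a_8 = -1·485 + 3·-200 = -1085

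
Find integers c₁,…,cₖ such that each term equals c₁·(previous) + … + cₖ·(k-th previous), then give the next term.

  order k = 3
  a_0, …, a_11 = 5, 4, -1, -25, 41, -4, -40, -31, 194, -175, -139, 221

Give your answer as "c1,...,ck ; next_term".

-2,-3,-3 ; 500

  a_3 = -2·-1 + -3·4 + -3·5 = -25
  a_4 = -2·-25 + -3·-1 + -3·4 = 41
  a_5 = -2·41 + -3·-25 + -3·-1 = -4
  a_6 = -2·-4 + -3·41 + -3·-25 = -40
  a_7 = -2·-40 + -3·-4 + -3·41 = -31
  a_8 = -2·-31 + -3·-40 + -3·-4 = 194
  a_9 = -2·194 + -3·-31 + -3·-40 = -175
  a_10 = -2·-175 + -3·194 + -3·-31 = -139
  a_11 = -2·-139 + -3·-175 + -3·194 = 221
  a_12 = -2·221 + -3·-139 + -3·-175 = 500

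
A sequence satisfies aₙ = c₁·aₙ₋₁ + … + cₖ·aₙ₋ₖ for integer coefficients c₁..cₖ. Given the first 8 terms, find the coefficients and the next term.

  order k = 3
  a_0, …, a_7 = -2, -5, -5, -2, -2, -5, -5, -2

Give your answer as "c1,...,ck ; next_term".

  a_3 = 1·-5 + -1·-5 + 1·-2 = -2
  a_4 = 1·-2 + -1·-5 + 1·-5 = -2
  a_5 = 1·-2 + -1·-2 + 1·-5 = -5
  a_6 = 1·-5 + -1·-2 + 1·-2 = -5
  a_7 = 1·-5 + -1·-5 + 1·-2 = -2
  a_8 = 1·-2 + -1·-5 + 1·-5 = -2

1,-1,1 ; -2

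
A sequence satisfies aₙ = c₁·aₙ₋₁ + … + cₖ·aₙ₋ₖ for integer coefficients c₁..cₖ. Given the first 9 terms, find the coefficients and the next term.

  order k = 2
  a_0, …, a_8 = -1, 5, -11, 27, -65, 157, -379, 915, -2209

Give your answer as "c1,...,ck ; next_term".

-2,1 ; 5333

  a_2 = -2·5 + 1·-1 = -11
  a_3 = -2·-11 + 1·5 = 27
  a_4 = -2·27 + 1·-11 = -65
  a_5 = -2·-65 + 1·27 = 157
  a_6 = -2·157 + 1·-65 = -379
  a_7 = -2·-379 + 1·157 = 915
  a_8 = -2·915 + 1·-379 = -2209
  a_9 = -2·-2209 + 1·915 = 5333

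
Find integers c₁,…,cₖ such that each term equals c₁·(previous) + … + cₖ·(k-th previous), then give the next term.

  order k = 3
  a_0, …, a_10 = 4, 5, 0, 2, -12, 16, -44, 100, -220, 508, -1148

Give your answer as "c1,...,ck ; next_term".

  a_3 = -1·0 + 2·5 + -2·4 = 2
  a_4 = -1·2 + 2·0 + -2·5 = -12
  a_5 = -1·-12 + 2·2 + -2·0 = 16
  a_6 = -1·16 + 2·-12 + -2·2 = -44
  a_7 = -1·-44 + 2·16 + -2·-12 = 100
  a_8 = -1·100 + 2·-44 + -2·16 = -220
  a_9 = -1·-220 + 2·100 + -2·-44 = 508
  a_10 = -1·508 + 2·-220 + -2·100 = -1148
  a_11 = -1·-1148 + 2·508 + -2·-220 = 2604

-1,2,-2 ; 2604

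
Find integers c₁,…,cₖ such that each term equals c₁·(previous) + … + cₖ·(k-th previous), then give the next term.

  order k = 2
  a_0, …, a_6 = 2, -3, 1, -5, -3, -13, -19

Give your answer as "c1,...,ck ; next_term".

1,2 ; -45

  a_2 = 1·-3 + 2·2 = 1
  a_3 = 1·1 + 2·-3 = -5
  a_4 = 1·-5 + 2·1 = -3
  a_5 = 1·-3 + 2·-5 = -13
  a_6 = 1·-13 + 2·-3 = -19
  a_7 = 1·-19 + 2·-13 = -45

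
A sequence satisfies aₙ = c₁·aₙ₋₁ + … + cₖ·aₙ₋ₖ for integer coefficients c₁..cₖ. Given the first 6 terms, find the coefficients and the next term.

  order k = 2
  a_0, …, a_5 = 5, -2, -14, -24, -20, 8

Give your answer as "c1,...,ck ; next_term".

2,-2 ; 56

  a_2 = 2·-2 + -2·5 = -14
  a_3 = 2·-14 + -2·-2 = -24
  a_4 = 2·-24 + -2·-14 = -20
  a_5 = 2·-20 + -2·-24 = 8
  a_6 = 2·8 + -2·-20 = 56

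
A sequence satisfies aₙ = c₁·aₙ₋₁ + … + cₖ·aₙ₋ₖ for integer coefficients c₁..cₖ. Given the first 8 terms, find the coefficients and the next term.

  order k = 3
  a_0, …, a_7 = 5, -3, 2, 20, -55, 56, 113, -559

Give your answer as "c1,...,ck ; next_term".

-2,-3,3 ; 947

  a_3 = -2·2 + -3·-3 + 3·5 = 20
  a_4 = -2·20 + -3·2 + 3·-3 = -55
  a_5 = -2·-55 + -3·20 + 3·2 = 56
  a_6 = -2·56 + -3·-55 + 3·20 = 113
  a_7 = -2·113 + -3·56 + 3·-55 = -559
  a_8 = -2·-559 + -3·113 + 3·56 = 947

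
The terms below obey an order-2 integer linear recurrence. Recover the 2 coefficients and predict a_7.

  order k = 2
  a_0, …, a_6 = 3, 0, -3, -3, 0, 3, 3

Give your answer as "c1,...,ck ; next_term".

  a_2 = 1·0 + -1·3 = -3
  a_3 = 1·-3 + -1·0 = -3
  a_4 = 1·-3 + -1·-3 = 0
  a_5 = 1·0 + -1·-3 = 3
  a_6 = 1·3 + -1·0 = 3
  a_7 = 1·3 + -1·3 = 0

1,-1 ; 0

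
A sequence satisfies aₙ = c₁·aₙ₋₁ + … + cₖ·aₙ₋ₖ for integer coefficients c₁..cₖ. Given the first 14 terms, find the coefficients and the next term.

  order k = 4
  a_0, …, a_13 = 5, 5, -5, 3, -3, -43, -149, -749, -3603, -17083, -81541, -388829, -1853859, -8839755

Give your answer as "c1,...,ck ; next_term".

  a_4 = 4·3 + 3·-5 + 4·5 + -4·5 = -3
  a_5 = 4·-3 + 3·3 + 4·-5 + -4·5 = -43
  a_6 = 4·-43 + 3·-3 + 4·3 + -4·-5 = -149
  a_7 = 4·-149 + 3·-43 + 4·-3 + -4·3 = -749
  a_8 = 4·-749 + 3·-149 + 4·-43 + -4·-3 = -3603
  a_9 = 4·-3603 + 3·-749 + 4·-149 + -4·-43 = -17083
  a_10 = 4·-17083 + 3·-3603 + 4·-749 + -4·-149 = -81541
  a_11 = 4·-81541 + 3·-17083 + 4·-3603 + -4·-749 = -388829
  a_12 = 4·-388829 + 3·-81541 + 4·-17083 + -4·-3603 = -1853859
  a_13 = 4·-1853859 + 3·-388829 + 4·-81541 + -4·-17083 = -8839755
  a_14 = 4·-8839755 + 3·-1853859 + 4·-388829 + -4·-81541 = -42149749

4,3,4,-4 ; -42149749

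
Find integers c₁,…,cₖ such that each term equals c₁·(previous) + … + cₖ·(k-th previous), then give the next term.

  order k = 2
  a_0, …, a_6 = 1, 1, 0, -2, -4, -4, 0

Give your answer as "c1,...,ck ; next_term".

  a_2 = 2·1 + -2·1 = 0
  a_3 = 2·0 + -2·1 = -2
  a_4 = 2·-2 + -2·0 = -4
  a_5 = 2·-4 + -2·-2 = -4
  a_6 = 2·-4 + -2·-4 = 0
  a_7 = 2·0 + -2·-4 = 8

2,-2 ; 8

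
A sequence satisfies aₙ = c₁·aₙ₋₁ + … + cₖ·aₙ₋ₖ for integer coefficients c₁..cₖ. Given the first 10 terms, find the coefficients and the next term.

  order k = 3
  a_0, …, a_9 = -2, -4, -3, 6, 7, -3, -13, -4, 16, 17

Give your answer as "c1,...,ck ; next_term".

0,-1,-1 ; -12

  a_3 = 0·-3 + -1·-4 + -1·-2 = 6
  a_4 = 0·6 + -1·-3 + -1·-4 = 7
  a_5 = 0·7 + -1·6 + -1·-3 = -3
  a_6 = 0·-3 + -1·7 + -1·6 = -13
  a_7 = 0·-13 + -1·-3 + -1·7 = -4
  a_8 = 0·-4 + -1·-13 + -1·-3 = 16
  a_9 = 0·16 + -1·-4 + -1·-13 = 17
  a_10 = 0·17 + -1·16 + -1·-4 = -12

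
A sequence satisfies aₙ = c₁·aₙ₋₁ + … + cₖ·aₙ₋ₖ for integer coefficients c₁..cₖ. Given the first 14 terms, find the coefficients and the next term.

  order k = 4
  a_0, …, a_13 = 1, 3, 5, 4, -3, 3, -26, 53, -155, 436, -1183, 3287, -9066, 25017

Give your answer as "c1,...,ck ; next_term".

-2,2,-1,-2 ; -69087

  a_4 = -2·4 + 2·5 + -1·3 + -2·1 = -3
  a_5 = -2·-3 + 2·4 + -1·5 + -2·3 = 3
  a_6 = -2·3 + 2·-3 + -1·4 + -2·5 = -26
  a_7 = -2·-26 + 2·3 + -1·-3 + -2·4 = 53
  a_8 = -2·53 + 2·-26 + -1·3 + -2·-3 = -155
  a_9 = -2·-155 + 2·53 + -1·-26 + -2·3 = 436
  a_10 = -2·436 + 2·-155 + -1·53 + -2·-26 = -1183
  a_11 = -2·-1183 + 2·436 + -1·-155 + -2·53 = 3287
  a_12 = -2·3287 + 2·-1183 + -1·436 + -2·-155 = -9066
  a_13 = -2·-9066 + 2·3287 + -1·-1183 + -2·436 = 25017
  a_14 = -2·25017 + 2·-9066 + -1·3287 + -2·-1183 = -69087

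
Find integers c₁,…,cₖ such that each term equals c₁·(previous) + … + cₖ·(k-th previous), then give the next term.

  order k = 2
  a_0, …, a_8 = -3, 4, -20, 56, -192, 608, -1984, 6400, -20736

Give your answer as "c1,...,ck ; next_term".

  a_2 = -2·4 + 4·-3 = -20
  a_3 = -2·-20 + 4·4 = 56
  a_4 = -2·56 + 4·-20 = -192
  a_5 = -2·-192 + 4·56 = 608
  a_6 = -2·608 + 4·-192 = -1984
  a_7 = -2·-1984 + 4·608 = 6400
  a_8 = -2·6400 + 4·-1984 = -20736
  a_9 = -2·-20736 + 4·6400 = 67072

-2,4 ; 67072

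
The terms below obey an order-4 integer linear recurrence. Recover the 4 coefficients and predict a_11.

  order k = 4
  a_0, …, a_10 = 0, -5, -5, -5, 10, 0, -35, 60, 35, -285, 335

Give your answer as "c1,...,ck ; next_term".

  a_4 = -1·-5 + -3·-5 + 2·-5 + -1·0 = 10
  a_5 = -1·10 + -3·-5 + 2·-5 + -1·-5 = 0
  a_6 = -1·0 + -3·10 + 2·-5 + -1·-5 = -35
  a_7 = -1·-35 + -3·0 + 2·10 + -1·-5 = 60
  a_8 = -1·60 + -3·-35 + 2·0 + -1·10 = 35
  a_9 = -1·35 + -3·60 + 2·-35 + -1·0 = -285
  a_10 = -1·-285 + -3·35 + 2·60 + -1·-35 = 335
  a_11 = -1·335 + -3·-285 + 2·35 + -1·60 = 530

-1,-3,2,-1 ; 530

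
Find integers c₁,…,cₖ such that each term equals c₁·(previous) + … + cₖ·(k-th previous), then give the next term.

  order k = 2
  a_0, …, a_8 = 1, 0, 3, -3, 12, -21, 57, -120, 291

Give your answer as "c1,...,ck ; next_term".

-1,3 ; -651

  a_2 = -1·0 + 3·1 = 3
  a_3 = -1·3 + 3·0 = -3
  a_4 = -1·-3 + 3·3 = 12
  a_5 = -1·12 + 3·-3 = -21
  a_6 = -1·-21 + 3·12 = 57
  a_7 = -1·57 + 3·-21 = -120
  a_8 = -1·-120 + 3·57 = 291
  a_9 = -1·291 + 3·-120 = -651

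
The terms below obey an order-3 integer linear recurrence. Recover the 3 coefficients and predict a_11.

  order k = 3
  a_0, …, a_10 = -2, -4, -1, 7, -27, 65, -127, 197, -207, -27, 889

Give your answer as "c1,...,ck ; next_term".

-3,-2,2 ; -3027

  a_3 = -3·-1 + -2·-4 + 2·-2 = 7
  a_4 = -3·7 + -2·-1 + 2·-4 = -27
  a_5 = -3·-27 + -2·7 + 2·-1 = 65
  a_6 = -3·65 + -2·-27 + 2·7 = -127
  a_7 = -3·-127 + -2·65 + 2·-27 = 197
  a_8 = -3·197 + -2·-127 + 2·65 = -207
  a_9 = -3·-207 + -2·197 + 2·-127 = -27
  a_10 = -3·-27 + -2·-207 + 2·197 = 889
  a_11 = -3·889 + -2·-27 + 2·-207 = -3027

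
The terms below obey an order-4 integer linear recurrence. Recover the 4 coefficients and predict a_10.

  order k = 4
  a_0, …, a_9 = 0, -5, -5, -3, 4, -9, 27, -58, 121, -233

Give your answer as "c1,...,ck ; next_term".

  a_4 = -3·-3 + -1·-5 + 2·-5 + -2·0 = 4
  a_5 = -3·4 + -1·-3 + 2·-5 + -2·-5 = -9
  a_6 = -3·-9 + -1·4 + 2·-3 + -2·-5 = 27
  a_7 = -3·27 + -1·-9 + 2·4 + -2·-3 = -58
  a_8 = -3·-58 + -1·27 + 2·-9 + -2·4 = 121
  a_9 = -3·121 + -1·-58 + 2·27 + -2·-9 = -233
  a_10 = -3·-233 + -1·121 + 2·-58 + -2·27 = 408

-3,-1,2,-2 ; 408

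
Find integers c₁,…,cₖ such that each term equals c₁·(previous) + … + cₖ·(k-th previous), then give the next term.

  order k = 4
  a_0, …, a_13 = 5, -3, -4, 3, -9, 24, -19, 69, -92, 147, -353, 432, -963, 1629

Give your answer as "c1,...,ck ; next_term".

  a_4 = 0·3 + 2·-4 + -3·-3 + -2·5 = -9
  a_5 = 0·-9 + 2·3 + -3·-4 + -2·-3 = 24
  a_6 = 0·24 + 2·-9 + -3·3 + -2·-4 = -19
  a_7 = 0·-19 + 2·24 + -3·-9 + -2·3 = 69
  a_8 = 0·69 + 2·-19 + -3·24 + -2·-9 = -92
  a_9 = 0·-92 + 2·69 + -3·-19 + -2·24 = 147
  a_10 = 0·147 + 2·-92 + -3·69 + -2·-19 = -353
  a_11 = 0·-353 + 2·147 + -3·-92 + -2·69 = 432
  a_12 = 0·432 + 2·-353 + -3·147 + -2·-92 = -963
  a_13 = 0·-963 + 2·432 + -3·-353 + -2·147 = 1629
  a_14 = 0·1629 + 2·-963 + -3·432 + -2·-353 = -2516

0,2,-3,-2 ; -2516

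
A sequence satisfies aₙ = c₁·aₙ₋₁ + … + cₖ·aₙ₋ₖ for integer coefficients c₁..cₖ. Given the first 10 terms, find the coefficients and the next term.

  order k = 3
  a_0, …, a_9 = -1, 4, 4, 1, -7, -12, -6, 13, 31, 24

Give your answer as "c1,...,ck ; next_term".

  a_3 = 1·4 + -1·4 + -1·-1 = 1
  a_4 = 1·1 + -1·4 + -1·4 = -7
  a_5 = 1·-7 + -1·1 + -1·4 = -12
  a_6 = 1·-12 + -1·-7 + -1·1 = -6
  a_7 = 1·-6 + -1·-12 + -1·-7 = 13
  a_8 = 1·13 + -1·-6 + -1·-12 = 31
  a_9 = 1·31 + -1·13 + -1·-6 = 24
  a_10 = 1·24 + -1·31 + -1·13 = -20

1,-1,-1 ; -20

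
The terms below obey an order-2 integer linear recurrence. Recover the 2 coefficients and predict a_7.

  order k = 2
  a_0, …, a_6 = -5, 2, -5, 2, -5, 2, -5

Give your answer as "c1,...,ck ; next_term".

0,1 ; 2

  a_2 = 0·2 + 1·-5 = -5
  a_3 = 0·-5 + 1·2 = 2
  a_4 = 0·2 + 1·-5 = -5
  a_5 = 0·-5 + 1·2 = 2
  a_6 = 0·2 + 1·-5 = -5
  a_7 = 0·-5 + 1·2 = 2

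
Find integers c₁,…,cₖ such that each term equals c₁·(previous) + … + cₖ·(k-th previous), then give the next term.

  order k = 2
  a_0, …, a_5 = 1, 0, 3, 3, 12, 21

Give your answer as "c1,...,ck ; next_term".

  a_2 = 1·0 + 3·1 = 3
  a_3 = 1·3 + 3·0 = 3
  a_4 = 1·3 + 3·3 = 12
  a_5 = 1·12 + 3·3 = 21
  a_6 = 1·21 + 3·12 = 57

1,3 ; 57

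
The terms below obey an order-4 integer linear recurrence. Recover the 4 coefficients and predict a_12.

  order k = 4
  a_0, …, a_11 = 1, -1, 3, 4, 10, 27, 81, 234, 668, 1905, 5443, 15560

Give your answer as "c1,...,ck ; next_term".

  a_4 = 3·4 + -1·3 + 1·-1 + 2·1 = 10
  a_5 = 3·10 + -1·4 + 1·3 + 2·-1 = 27
  a_6 = 3·27 + -1·10 + 1·4 + 2·3 = 81
  a_7 = 3·81 + -1·27 + 1·10 + 2·4 = 234
  a_8 = 3·234 + -1·81 + 1·27 + 2·10 = 668
  a_9 = 3·668 + -1·234 + 1·81 + 2·27 = 1905
  a_10 = 3·1905 + -1·668 + 1·234 + 2·81 = 5443
  a_11 = 3·5443 + -1·1905 + 1·668 + 2·234 = 15560
  a_12 = 3·15560 + -1·5443 + 1·1905 + 2·668 = 44478

3,-1,1,2 ; 44478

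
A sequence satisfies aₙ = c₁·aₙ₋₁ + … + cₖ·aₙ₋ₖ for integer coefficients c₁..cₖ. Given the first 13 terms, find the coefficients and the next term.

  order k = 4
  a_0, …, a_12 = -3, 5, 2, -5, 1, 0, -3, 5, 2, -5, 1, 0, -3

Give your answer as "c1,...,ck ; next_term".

  a_4 = 0·-5 + -1·2 + 0·5 + -1·-3 = 1
  a_5 = 0·1 + -1·-5 + 0·2 + -1·5 = 0
  a_6 = 0·0 + -1·1 + 0·-5 + -1·2 = -3
  a_7 = 0·-3 + -1·0 + 0·1 + -1·-5 = 5
  a_8 = 0·5 + -1·-3 + 0·0 + -1·1 = 2
  a_9 = 0·2 + -1·5 + 0·-3 + -1·0 = -5
  a_10 = 0·-5 + -1·2 + 0·5 + -1·-3 = 1
  a_11 = 0·1 + -1·-5 + 0·2 + -1·5 = 0
  a_12 = 0·0 + -1·1 + 0·-5 + -1·2 = -3
  a_13 = 0·-3 + -1·0 + 0·1 + -1·-5 = 5

0,-1,0,-1 ; 5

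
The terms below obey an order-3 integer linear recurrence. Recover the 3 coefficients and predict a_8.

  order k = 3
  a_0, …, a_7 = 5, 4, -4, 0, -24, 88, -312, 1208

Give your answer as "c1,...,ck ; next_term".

-3,2,-4 ; -4600

  a_3 = -3·-4 + 2·4 + -4·5 = 0
  a_4 = -3·0 + 2·-4 + -4·4 = -24
  a_5 = -3·-24 + 2·0 + -4·-4 = 88
  a_6 = -3·88 + 2·-24 + -4·0 = -312
  a_7 = -3·-312 + 2·88 + -4·-24 = 1208
  a_8 = -3·1208 + 2·-312 + -4·88 = -4600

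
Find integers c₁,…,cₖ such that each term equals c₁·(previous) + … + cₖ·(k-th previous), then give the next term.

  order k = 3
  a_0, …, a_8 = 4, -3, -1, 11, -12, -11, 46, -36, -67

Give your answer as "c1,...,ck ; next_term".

  a_3 = -1·-1 + -2·-3 + 1·4 = 11
  a_4 = -1·11 + -2·-1 + 1·-3 = -12
  a_5 = -1·-12 + -2·11 + 1·-1 = -11
  a_6 = -1·-11 + -2·-12 + 1·11 = 46
  a_7 = -1·46 + -2·-11 + 1·-12 = -36
  a_8 = -1·-36 + -2·46 + 1·-11 = -67
  a_9 = -1·-67 + -2·-36 + 1·46 = 185

-1,-2,1 ; 185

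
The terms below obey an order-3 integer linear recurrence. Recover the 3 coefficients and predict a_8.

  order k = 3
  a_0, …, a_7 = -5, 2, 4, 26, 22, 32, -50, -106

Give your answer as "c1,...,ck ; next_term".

  a_3 = 1·4 + 1·2 + -4·-5 = 26
  a_4 = 1·26 + 1·4 + -4·2 = 22
  a_5 = 1·22 + 1·26 + -4·4 = 32
  a_6 = 1·32 + 1·22 + -4·26 = -50
  a_7 = 1·-50 + 1·32 + -4·22 = -106
  a_8 = 1·-106 + 1·-50 + -4·32 = -284

1,1,-4 ; -284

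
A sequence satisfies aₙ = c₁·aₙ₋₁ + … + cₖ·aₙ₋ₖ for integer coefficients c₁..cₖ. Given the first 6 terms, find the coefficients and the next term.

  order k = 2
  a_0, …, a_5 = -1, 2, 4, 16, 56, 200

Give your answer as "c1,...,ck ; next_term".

  a_2 = 3·2 + 2·-1 = 4
  a_3 = 3·4 + 2·2 = 16
  a_4 = 3·16 + 2·4 = 56
  a_5 = 3·56 + 2·16 = 200
  a_6 = 3·200 + 2·56 = 712

3,2 ; 712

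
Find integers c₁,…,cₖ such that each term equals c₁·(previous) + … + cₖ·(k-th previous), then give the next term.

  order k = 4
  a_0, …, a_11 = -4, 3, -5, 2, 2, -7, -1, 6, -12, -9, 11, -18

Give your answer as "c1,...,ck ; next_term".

0,0,2,1 ; -30

  a_4 = 0·2 + 0·-5 + 2·3 + 1·-4 = 2
  a_5 = 0·2 + 0·2 + 2·-5 + 1·3 = -7
  a_6 = 0·-7 + 0·2 + 2·2 + 1·-5 = -1
  a_7 = 0·-1 + 0·-7 + 2·2 + 1·2 = 6
  a_8 = 0·6 + 0·-1 + 2·-7 + 1·2 = -12
  a_9 = 0·-12 + 0·6 + 2·-1 + 1·-7 = -9
  a_10 = 0·-9 + 0·-12 + 2·6 + 1·-1 = 11
  a_11 = 0·11 + 0·-9 + 2·-12 + 1·6 = -18
  a_12 = 0·-18 + 0·11 + 2·-9 + 1·-12 = -30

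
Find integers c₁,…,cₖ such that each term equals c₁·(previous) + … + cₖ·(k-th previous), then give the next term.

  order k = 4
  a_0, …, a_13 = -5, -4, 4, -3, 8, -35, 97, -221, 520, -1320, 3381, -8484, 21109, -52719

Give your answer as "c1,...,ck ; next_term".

  a_4 = -3·-3 + -3·4 + -4·-4 + 1·-5 = 8
  a_5 = -3·8 + -3·-3 + -4·4 + 1·-4 = -35
  a_6 = -3·-35 + -3·8 + -4·-3 + 1·4 = 97
  a_7 = -3·97 + -3·-35 + -4·8 + 1·-3 = -221
  a_8 = -3·-221 + -3·97 + -4·-35 + 1·8 = 520
  a_9 = -3·520 + -3·-221 + -4·97 + 1·-35 = -1320
  a_10 = -3·-1320 + -3·520 + -4·-221 + 1·97 = 3381
  a_11 = -3·3381 + -3·-1320 + -4·520 + 1·-221 = -8484
  a_12 = -3·-8484 + -3·3381 + -4·-1320 + 1·520 = 21109
  a_13 = -3·21109 + -3·-8484 + -4·3381 + 1·-1320 = -52719
  a_14 = -3·-52719 + -3·21109 + -4·-8484 + 1·3381 = 132147

-3,-3,-4,1 ; 132147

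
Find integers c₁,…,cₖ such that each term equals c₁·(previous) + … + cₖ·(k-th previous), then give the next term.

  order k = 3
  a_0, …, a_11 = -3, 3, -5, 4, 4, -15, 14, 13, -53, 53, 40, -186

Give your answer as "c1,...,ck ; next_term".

-2,-3,-1 ; 199

  a_3 = -2·-5 + -3·3 + -1·-3 = 4
  a_4 = -2·4 + -3·-5 + -1·3 = 4
  a_5 = -2·4 + -3·4 + -1·-5 = -15
  a_6 = -2·-15 + -3·4 + -1·4 = 14
  a_7 = -2·14 + -3·-15 + -1·4 = 13
  a_8 = -2·13 + -3·14 + -1·-15 = -53
  a_9 = -2·-53 + -3·13 + -1·14 = 53
  a_10 = -2·53 + -3·-53 + -1·13 = 40
  a_11 = -2·40 + -3·53 + -1·-53 = -186
  a_12 = -2·-186 + -3·40 + -1·53 = 199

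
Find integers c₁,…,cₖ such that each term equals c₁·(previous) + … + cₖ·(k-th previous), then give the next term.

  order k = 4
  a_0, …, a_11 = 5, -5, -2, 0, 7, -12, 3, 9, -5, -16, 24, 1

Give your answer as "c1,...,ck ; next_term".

  a_4 = -1·0 + -1·-2 + 0·-5 + 1·5 = 7
  a_5 = -1·7 + -1·0 + 0·-2 + 1·-5 = -12
  a_6 = -1·-12 + -1·7 + 0·0 + 1·-2 = 3
  a_7 = -1·3 + -1·-12 + 0·7 + 1·0 = 9
  a_8 = -1·9 + -1·3 + 0·-12 + 1·7 = -5
  a_9 = -1·-5 + -1·9 + 0·3 + 1·-12 = -16
  a_10 = -1·-16 + -1·-5 + 0·9 + 1·3 = 24
  a_11 = -1·24 + -1·-16 + 0·-5 + 1·9 = 1
  a_12 = -1·1 + -1·24 + 0·-16 + 1·-5 = -30

-1,-1,0,1 ; -30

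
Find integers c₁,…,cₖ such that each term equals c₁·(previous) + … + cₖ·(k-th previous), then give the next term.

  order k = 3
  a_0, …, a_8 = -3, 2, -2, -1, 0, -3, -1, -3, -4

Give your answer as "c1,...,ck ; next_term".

0,1,1 ; -4

  a_3 = 0·-2 + 1·2 + 1·-3 = -1
  a_4 = 0·-1 + 1·-2 + 1·2 = 0
  a_5 = 0·0 + 1·-1 + 1·-2 = -3
  a_6 = 0·-3 + 1·0 + 1·-1 = -1
  a_7 = 0·-1 + 1·-3 + 1·0 = -3
  a_8 = 0·-3 + 1·-1 + 1·-3 = -4
  a_9 = 0·-4 + 1·-3 + 1·-1 = -4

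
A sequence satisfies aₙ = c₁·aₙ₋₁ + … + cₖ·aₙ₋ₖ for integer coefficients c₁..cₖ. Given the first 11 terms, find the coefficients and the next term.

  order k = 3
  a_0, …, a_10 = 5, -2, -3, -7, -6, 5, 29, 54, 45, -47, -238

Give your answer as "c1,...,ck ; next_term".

2,-2,-1 ; -427

  a_3 = 2·-3 + -2·-2 + -1·5 = -7
  a_4 = 2·-7 + -2·-3 + -1·-2 = -6
  a_5 = 2·-6 + -2·-7 + -1·-3 = 5
  a_6 = 2·5 + -2·-6 + -1·-7 = 29
  a_7 = 2·29 + -2·5 + -1·-6 = 54
  a_8 = 2·54 + -2·29 + -1·5 = 45
  a_9 = 2·45 + -2·54 + -1·29 = -47
  a_10 = 2·-47 + -2·45 + -1·54 = -238
  a_11 = 2·-238 + -2·-47 + -1·45 = -427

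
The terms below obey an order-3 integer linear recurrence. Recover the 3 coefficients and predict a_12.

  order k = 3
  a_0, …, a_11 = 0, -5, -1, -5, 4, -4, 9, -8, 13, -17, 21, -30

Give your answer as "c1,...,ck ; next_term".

  a_3 = 0·-1 + 1·-5 + -1·0 = -5
  a_4 = 0·-5 + 1·-1 + -1·-5 = 4
  a_5 = 0·4 + 1·-5 + -1·-1 = -4
  a_6 = 0·-4 + 1·4 + -1·-5 = 9
  a_7 = 0·9 + 1·-4 + -1·4 = -8
  a_8 = 0·-8 + 1·9 + -1·-4 = 13
  a_9 = 0·13 + 1·-8 + -1·9 = -17
  a_10 = 0·-17 + 1·13 + -1·-8 = 21
  a_11 = 0·21 + 1·-17 + -1·13 = -30
  a_12 = 0·-30 + 1·21 + -1·-17 = 38

0,1,-1 ; 38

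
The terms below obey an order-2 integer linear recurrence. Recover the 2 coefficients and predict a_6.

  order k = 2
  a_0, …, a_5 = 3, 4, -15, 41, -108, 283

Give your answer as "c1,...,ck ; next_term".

-3,-1 ; -741

  a_2 = -3·4 + -1·3 = -15
  a_3 = -3·-15 + -1·4 = 41
  a_4 = -3·41 + -1·-15 = -108
  a_5 = -3·-108 + -1·41 = 283
  a_6 = -3·283 + -1·-108 = -741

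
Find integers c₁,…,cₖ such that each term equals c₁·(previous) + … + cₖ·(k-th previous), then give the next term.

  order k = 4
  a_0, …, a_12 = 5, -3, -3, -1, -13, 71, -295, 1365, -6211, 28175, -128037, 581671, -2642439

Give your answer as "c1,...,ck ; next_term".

-4,2,-3,-4 ; 12004509

  a_4 = -4·-1 + 2·-3 + -3·-3 + -4·5 = -13
  a_5 = -4·-13 + 2·-1 + -3·-3 + -4·-3 = 71
  a_6 = -4·71 + 2·-13 + -3·-1 + -4·-3 = -295
  a_7 = -4·-295 + 2·71 + -3·-13 + -4·-1 = 1365
  a_8 = -4·1365 + 2·-295 + -3·71 + -4·-13 = -6211
  a_9 = -4·-6211 + 2·1365 + -3·-295 + -4·71 = 28175
  a_10 = -4·28175 + 2·-6211 + -3·1365 + -4·-295 = -128037
  a_11 = -4·-128037 + 2·28175 + -3·-6211 + -4·1365 = 581671
  a_12 = -4·581671 + 2·-128037 + -3·28175 + -4·-6211 = -2642439
  a_13 = -4·-2642439 + 2·581671 + -3·-128037 + -4·28175 = 12004509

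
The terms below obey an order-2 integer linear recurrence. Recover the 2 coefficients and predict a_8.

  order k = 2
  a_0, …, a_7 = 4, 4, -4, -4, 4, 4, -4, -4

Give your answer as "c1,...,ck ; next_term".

  a_2 = 0·4 + -1·4 = -4
  a_3 = 0·-4 + -1·4 = -4
  a_4 = 0·-4 + -1·-4 = 4
  a_5 = 0·4 + -1·-4 = 4
  a_6 = 0·4 + -1·4 = -4
  a_7 = 0·-4 + -1·4 = -4
  a_8 = 0·-4 + -1·-4 = 4

0,-1 ; 4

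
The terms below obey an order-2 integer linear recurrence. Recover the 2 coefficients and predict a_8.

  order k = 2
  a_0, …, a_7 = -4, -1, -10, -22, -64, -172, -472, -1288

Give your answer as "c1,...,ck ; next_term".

2,2 ; -3520

  a_2 = 2·-1 + 2·-4 = -10
  a_3 = 2·-10 + 2·-1 = -22
  a_4 = 2·-22 + 2·-10 = -64
  a_5 = 2·-64 + 2·-22 = -172
  a_6 = 2·-172 + 2·-64 = -472
  a_7 = 2·-472 + 2·-172 = -1288
  a_8 = 2·-1288 + 2·-472 = -3520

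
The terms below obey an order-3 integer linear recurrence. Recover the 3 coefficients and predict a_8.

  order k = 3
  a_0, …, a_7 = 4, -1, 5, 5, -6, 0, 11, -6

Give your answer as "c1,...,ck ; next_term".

0,-1,1 ; -11

  a_3 = 0·5 + -1·-1 + 1·4 = 5
  a_4 = 0·5 + -1·5 + 1·-1 = -6
  a_5 = 0·-6 + -1·5 + 1·5 = 0
  a_6 = 0·0 + -1·-6 + 1·5 = 11
  a_7 = 0·11 + -1·0 + 1·-6 = -6
  a_8 = 0·-6 + -1·11 + 1·0 = -11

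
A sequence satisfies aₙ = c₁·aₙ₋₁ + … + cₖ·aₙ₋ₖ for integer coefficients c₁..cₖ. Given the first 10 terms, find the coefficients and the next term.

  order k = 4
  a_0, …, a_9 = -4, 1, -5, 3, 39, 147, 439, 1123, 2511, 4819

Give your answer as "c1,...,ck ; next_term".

  a_4 = 4·3 + -4·-5 + -1·1 + -2·-4 = 39
  a_5 = 4·39 + -4·3 + -1·-5 + -2·1 = 147
  a_6 = 4·147 + -4·39 + -1·3 + -2·-5 = 439
  a_7 = 4·439 + -4·147 + -1·39 + -2·3 = 1123
  a_8 = 4·1123 + -4·439 + -1·147 + -2·39 = 2511
  a_9 = 4·2511 + -4·1123 + -1·439 + -2·147 = 4819
  a_10 = 4·4819 + -4·2511 + -1·1123 + -2·439 = 7231

4,-4,-1,-2 ; 7231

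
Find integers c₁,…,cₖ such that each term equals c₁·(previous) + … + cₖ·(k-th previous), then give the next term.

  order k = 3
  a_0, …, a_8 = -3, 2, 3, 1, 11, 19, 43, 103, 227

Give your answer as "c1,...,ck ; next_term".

  a_3 = 1·3 + 2·2 + 2·-3 = 1
  a_4 = 1·1 + 2·3 + 2·2 = 11
  a_5 = 1·11 + 2·1 + 2·3 = 19
  a_6 = 1·19 + 2·11 + 2·1 = 43
  a_7 = 1·43 + 2·19 + 2·11 = 103
  a_8 = 1·103 + 2·43 + 2·19 = 227
  a_9 = 1·227 + 2·103 + 2·43 = 519

1,2,2 ; 519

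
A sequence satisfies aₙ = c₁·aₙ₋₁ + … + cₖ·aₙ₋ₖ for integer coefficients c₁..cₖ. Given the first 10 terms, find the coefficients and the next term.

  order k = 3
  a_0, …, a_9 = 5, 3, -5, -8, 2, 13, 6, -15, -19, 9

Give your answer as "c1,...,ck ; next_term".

  a_3 = 0·-5 + -1·3 + -1·5 = -8
  a_4 = 0·-8 + -1·-5 + -1·3 = 2
  a_5 = 0·2 + -1·-8 + -1·-5 = 13
  a_6 = 0·13 + -1·2 + -1·-8 = 6
  a_7 = 0·6 + -1·13 + -1·2 = -15
  a_8 = 0·-15 + -1·6 + -1·13 = -19
  a_9 = 0·-19 + -1·-15 + -1·6 = 9
  a_10 = 0·9 + -1·-19 + -1·-15 = 34

0,-1,-1 ; 34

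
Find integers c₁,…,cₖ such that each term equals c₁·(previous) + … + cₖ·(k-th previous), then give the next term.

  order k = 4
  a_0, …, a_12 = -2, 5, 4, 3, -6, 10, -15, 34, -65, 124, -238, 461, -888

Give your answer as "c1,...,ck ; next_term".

  a_4 = -1·3 + 1·4 + -1·5 + 1·-2 = -6
  a_5 = -1·-6 + 1·3 + -1·4 + 1·5 = 10
  a_6 = -1·10 + 1·-6 + -1·3 + 1·4 = -15
  a_7 = -1·-15 + 1·10 + -1·-6 + 1·3 = 34
  a_8 = -1·34 + 1·-15 + -1·10 + 1·-6 = -65
  a_9 = -1·-65 + 1·34 + -1·-15 + 1·10 = 124
  a_10 = -1·124 + 1·-65 + -1·34 + 1·-15 = -238
  a_11 = -1·-238 + 1·124 + -1·-65 + 1·34 = 461
  a_12 = -1·461 + 1·-238 + -1·124 + 1·-65 = -888
  a_13 = -1·-888 + 1·461 + -1·-238 + 1·124 = 1711

-1,1,-1,1 ; 1711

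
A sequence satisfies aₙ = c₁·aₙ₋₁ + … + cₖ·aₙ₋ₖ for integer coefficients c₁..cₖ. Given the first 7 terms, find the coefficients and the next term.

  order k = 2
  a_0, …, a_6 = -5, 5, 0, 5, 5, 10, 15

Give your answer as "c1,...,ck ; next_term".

  a_2 = 1·5 + 1·-5 = 0
  a_3 = 1·0 + 1·5 = 5
  a_4 = 1·5 + 1·0 = 5
  a_5 = 1·5 + 1·5 = 10
  a_6 = 1·10 + 1·5 = 15
  a_7 = 1·15 + 1·10 = 25

1,1 ; 25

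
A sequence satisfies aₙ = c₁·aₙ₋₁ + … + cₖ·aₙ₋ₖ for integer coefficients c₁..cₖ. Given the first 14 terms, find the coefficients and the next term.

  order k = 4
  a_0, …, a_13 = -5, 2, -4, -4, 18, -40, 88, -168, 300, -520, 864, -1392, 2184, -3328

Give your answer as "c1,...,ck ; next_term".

  a_4 = -2·-4 + 0·-4 + 0·2 + -2·-5 = 18
  a_5 = -2·18 + 0·-4 + 0·-4 + -2·2 = -40
  a_6 = -2·-40 + 0·18 + 0·-4 + -2·-4 = 88
  a_7 = -2·88 + 0·-40 + 0·18 + -2·-4 = -168
  a_8 = -2·-168 + 0·88 + 0·-40 + -2·18 = 300
  a_9 = -2·300 + 0·-168 + 0·88 + -2·-40 = -520
  a_10 = -2·-520 + 0·300 + 0·-168 + -2·88 = 864
  a_11 = -2·864 + 0·-520 + 0·300 + -2·-168 = -1392
  a_12 = -2·-1392 + 0·864 + 0·-520 + -2·300 = 2184
  a_13 = -2·2184 + 0·-1392 + 0·864 + -2·-520 = -3328
  a_14 = -2·-3328 + 0·2184 + 0·-1392 + -2·864 = 4928

-2,0,0,-2 ; 4928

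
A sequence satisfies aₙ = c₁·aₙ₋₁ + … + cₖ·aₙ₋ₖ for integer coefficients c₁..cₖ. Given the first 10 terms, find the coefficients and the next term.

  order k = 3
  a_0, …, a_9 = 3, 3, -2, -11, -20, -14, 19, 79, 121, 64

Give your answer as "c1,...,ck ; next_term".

  a_3 = 1·-2 + 0·3 + -3·3 = -11
  a_4 = 1·-11 + 0·-2 + -3·3 = -20
  a_5 = 1·-20 + 0·-11 + -3·-2 = -14
  a_6 = 1·-14 + 0·-20 + -3·-11 = 19
  a_7 = 1·19 + 0·-14 + -3·-20 = 79
  a_8 = 1·79 + 0·19 + -3·-14 = 121
  a_9 = 1·121 + 0·79 + -3·19 = 64
  a_10 = 1·64 + 0·121 + -3·79 = -173

1,0,-3 ; -173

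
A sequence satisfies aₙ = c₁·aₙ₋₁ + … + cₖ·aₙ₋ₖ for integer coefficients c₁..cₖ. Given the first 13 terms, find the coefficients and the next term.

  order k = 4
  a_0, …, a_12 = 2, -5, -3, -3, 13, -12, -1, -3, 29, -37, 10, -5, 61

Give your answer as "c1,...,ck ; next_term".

  a_4 = -1·-3 + -1·-3 + -1·-5 + 1·2 = 13
  a_5 = -1·13 + -1·-3 + -1·-3 + 1·-5 = -12
  a_6 = -1·-12 + -1·13 + -1·-3 + 1·-3 = -1
  a_7 = -1·-1 + -1·-12 + -1·13 + 1·-3 = -3
  a_8 = -1·-3 + -1·-1 + -1·-12 + 1·13 = 29
  a_9 = -1·29 + -1·-3 + -1·-1 + 1·-12 = -37
  a_10 = -1·-37 + -1·29 + -1·-3 + 1·-1 = 10
  a_11 = -1·10 + -1·-37 + -1·29 + 1·-3 = -5
  a_12 = -1·-5 + -1·10 + -1·-37 + 1·29 = 61
  a_13 = -1·61 + -1·-5 + -1·10 + 1·-37 = -103

-1,-1,-1,1 ; -103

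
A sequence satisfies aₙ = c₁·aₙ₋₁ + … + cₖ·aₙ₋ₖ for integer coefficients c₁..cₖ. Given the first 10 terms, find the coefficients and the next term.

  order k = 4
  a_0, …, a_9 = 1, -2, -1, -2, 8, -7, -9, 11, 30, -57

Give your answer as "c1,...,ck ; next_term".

  a_4 = -1·-2 + -2·-1 + -1·-2 + 2·1 = 8
  a_5 = -1·8 + -2·-2 + -1·-1 + 2·-2 = -7
  a_6 = -1·-7 + -2·8 + -1·-2 + 2·-1 = -9
  a_7 = -1·-9 + -2·-7 + -1·8 + 2·-2 = 11
  a_8 = -1·11 + -2·-9 + -1·-7 + 2·8 = 30
  a_9 = -1·30 + -2·11 + -1·-9 + 2·-7 = -57
  a_10 = -1·-57 + -2·30 + -1·11 + 2·-9 = -32

-1,-2,-1,2 ; -32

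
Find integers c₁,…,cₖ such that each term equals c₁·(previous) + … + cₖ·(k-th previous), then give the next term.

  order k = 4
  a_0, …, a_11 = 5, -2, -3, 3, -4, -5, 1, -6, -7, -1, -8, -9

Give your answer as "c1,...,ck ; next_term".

  a_4 = 1·3 + 0·-3 + 1·-2 + -1·5 = -4
  a_5 = 1·-4 + 0·3 + 1·-3 + -1·-2 = -5
  a_6 = 1·-5 + 0·-4 + 1·3 + -1·-3 = 1
  a_7 = 1·1 + 0·-5 + 1·-4 + -1·3 = -6
  a_8 = 1·-6 + 0·1 + 1·-5 + -1·-4 = -7
  a_9 = 1·-7 + 0·-6 + 1·1 + -1·-5 = -1
  a_10 = 1·-1 + 0·-7 + 1·-6 + -1·1 = -8
  a_11 = 1·-8 + 0·-1 + 1·-7 + -1·-6 = -9
  a_12 = 1·-9 + 0·-8 + 1·-1 + -1·-7 = -3

1,0,1,-1 ; -3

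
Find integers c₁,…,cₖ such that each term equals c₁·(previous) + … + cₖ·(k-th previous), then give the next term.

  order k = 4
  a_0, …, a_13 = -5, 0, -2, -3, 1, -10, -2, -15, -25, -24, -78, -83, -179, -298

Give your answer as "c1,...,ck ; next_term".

0,2,2,-1 ; -446

  a_4 = 0·-3 + 2·-2 + 2·0 + -1·-5 = 1
  a_5 = 0·1 + 2·-3 + 2·-2 + -1·0 = -10
  a_6 = 0·-10 + 2·1 + 2·-3 + -1·-2 = -2
  a_7 = 0·-2 + 2·-10 + 2·1 + -1·-3 = -15
  a_8 = 0·-15 + 2·-2 + 2·-10 + -1·1 = -25
  a_9 = 0·-25 + 2·-15 + 2·-2 + -1·-10 = -24
  a_10 = 0·-24 + 2·-25 + 2·-15 + -1·-2 = -78
  a_11 = 0·-78 + 2·-24 + 2·-25 + -1·-15 = -83
  a_12 = 0·-83 + 2·-78 + 2·-24 + -1·-25 = -179
  a_13 = 0·-179 + 2·-83 + 2·-78 + -1·-24 = -298
  a_14 = 0·-298 + 2·-179 + 2·-83 + -1·-78 = -446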